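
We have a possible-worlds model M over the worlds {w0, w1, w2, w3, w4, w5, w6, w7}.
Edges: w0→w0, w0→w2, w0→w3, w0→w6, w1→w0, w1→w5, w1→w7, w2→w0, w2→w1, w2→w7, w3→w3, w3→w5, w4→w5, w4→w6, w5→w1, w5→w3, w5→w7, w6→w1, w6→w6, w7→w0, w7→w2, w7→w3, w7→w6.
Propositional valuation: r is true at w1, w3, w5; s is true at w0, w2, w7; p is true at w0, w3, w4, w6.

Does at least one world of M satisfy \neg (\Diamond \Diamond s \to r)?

Yes

Let φ = \neg (\Diamond \Diamond s \to r). Evaluate φ at each world:
  w0 (successors {w0, w2, w3, w6}): φ is true.
  w1 (successors {w0, w5, w7}): φ is false.
  w2 (successors {w0, w1, w7}): φ is true.
  w3 (successors {w3, w5}): φ is false.
  w4 (successors {w5, w6}): φ is true.
  w5 (successors {w1, w3, w7}): φ is false.
  w6 (successors {w1, w6}): φ is true.
  w7 (successors {w0, w2, w3, w6}): φ is true.
Detail at w0 (witness):
  At w0: \Diamond \Diamond s \to r is false, so \neg (\Diamond \Diamond s \to r) is true.
    At w0: \Diamond \Diamond s is true, r is false, so \Diamond \Diamond s \to r is false.
      At w0: \Diamond \Diamond s requires \Diamond s at some successor in {w0, w2, w3, w6}.
        \Diamond s holds at w0, so \Diamond \Diamond s is true at w0.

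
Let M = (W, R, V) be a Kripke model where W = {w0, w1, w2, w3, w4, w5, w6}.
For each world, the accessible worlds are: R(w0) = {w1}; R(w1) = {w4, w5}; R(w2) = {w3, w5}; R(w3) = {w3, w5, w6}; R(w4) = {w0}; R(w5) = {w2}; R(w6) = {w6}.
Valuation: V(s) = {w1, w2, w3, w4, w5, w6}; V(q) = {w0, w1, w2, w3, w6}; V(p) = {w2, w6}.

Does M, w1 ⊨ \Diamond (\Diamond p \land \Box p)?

Yes

Recall that \Box ψ holds at a world iff ψ holds at every accessible world, and \Diamond ψ holds iff ψ holds at some accessible world.
At w1: \Diamond (\Diamond p \land \Box p) requires \Diamond p \land \Box p at some successor in {w4, w5}.
  \Diamond p \land \Box p holds at w5, so \Diamond (\Diamond p \land \Box p) is true at w1.
    At w5: \Diamond p is true, \Box p is true, so \Diamond p \land \Box p is true.
      At w5: \Diamond p requires p at some successor in {w2}.
        p holds at w2, so \Diamond p is true at w5.
      At w5: \Box p requires p at every successor {w2}.
        At w2: p is true.
      So \Box p is true at w5.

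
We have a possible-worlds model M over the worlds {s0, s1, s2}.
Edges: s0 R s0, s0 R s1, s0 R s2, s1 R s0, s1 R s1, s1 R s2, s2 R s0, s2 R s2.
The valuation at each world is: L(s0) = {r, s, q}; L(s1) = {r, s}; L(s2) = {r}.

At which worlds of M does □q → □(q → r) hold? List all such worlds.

s0, s1, s2

Recall that □ψ holds at a world iff ψ holds at every accessible world, and ◇ψ holds iff ψ holds at some accessible world.
Let φ = □q → □(q → r). Evaluate φ at each world:
  s0 (successors {s0, s1, s2}): φ is true.
  s1 (successors {s0, s1, s2}): φ is true.
  s2 (successors {s0, s2}): φ is true.
For instance, at s0:
  At s0: □q is false, □(q → r) is true, so □q → □(q → r) is true.
    At s0: □q requires q at every successor {s0, s1, s2}.
      q fails at s1, so □q is false at s0.
    At s0: □(q → r) requires q → r at every successor {s0, s1, s2}.
      At s0: q → r is true.
      At s1: q → r is true.
      At s2: q → r is true.
    So □(q → r) is true at s0.
Satisfying worlds: {s0, s1, s2}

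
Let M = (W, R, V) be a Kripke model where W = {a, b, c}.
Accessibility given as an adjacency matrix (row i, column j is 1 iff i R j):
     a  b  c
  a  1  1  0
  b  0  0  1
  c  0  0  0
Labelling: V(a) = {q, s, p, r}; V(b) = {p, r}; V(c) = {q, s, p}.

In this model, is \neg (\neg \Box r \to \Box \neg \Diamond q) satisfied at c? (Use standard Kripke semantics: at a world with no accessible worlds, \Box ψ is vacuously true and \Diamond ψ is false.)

At c: \neg \Box r \to \Box \neg \Diamond q is true, so \neg (\neg \Box r \to \Box \neg \Diamond q) is false.
  At c: \neg \Box r is false, \Box \neg \Diamond q is true, so \neg \Box r \to \Box \neg \Diamond q is true.
    At c: \Box r is true, so \neg \Box r is false.
      At c: no accessible worlds, so \Box r holds vacuously.
    At c: no accessible worlds, so \Box \neg \Diamond q holds vacuously.

No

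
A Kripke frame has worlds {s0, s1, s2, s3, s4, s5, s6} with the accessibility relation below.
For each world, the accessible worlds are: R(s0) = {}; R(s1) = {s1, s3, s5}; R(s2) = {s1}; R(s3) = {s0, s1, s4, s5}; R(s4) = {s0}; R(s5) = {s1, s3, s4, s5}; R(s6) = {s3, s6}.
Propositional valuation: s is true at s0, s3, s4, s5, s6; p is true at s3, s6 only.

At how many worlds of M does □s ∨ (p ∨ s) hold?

5

Let φ = □s ∨ (p ∨ s). Evaluate φ at each world:
  s0 (successors ∅): φ is true.
  s1 (successors {s1, s3, s5}): φ is false.
  s2 (successors {s1}): φ is false.
  s3 (successors {s0, s1, s4, s5}): φ is true.
  s4 (successors {s0}): φ is true.
  s5 (successors {s1, s3, s4, s5}): φ is true.
  s6 (successors {s3, s6}): φ is true.
For instance, at s5:
  At s5: □s is false, p ∨ s is true, so □s ∨ (p ∨ s) is true.
    At s5: □s requires s at every successor {s1, s3, s4, s5}.
      s fails at s1, so □s is false at s5.
Satisfying worlds: {s0, s3, s4, s5, s6}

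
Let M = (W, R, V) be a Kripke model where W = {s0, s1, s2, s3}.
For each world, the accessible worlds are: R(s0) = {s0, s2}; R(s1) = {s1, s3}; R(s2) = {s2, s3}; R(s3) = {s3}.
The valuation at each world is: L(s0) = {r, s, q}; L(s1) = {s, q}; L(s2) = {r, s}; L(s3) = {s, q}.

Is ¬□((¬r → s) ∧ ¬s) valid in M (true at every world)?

Let φ = ¬□((¬r → s) ∧ ¬s). Evaluate φ at each world:
  s0 (successors {s0, s2}): φ is true.
  s1 (successors {s1, s3}): φ is true.
  s2 (successors {s2, s3}): φ is true.
  s3 (successors {s3}): φ is true.
For instance, at s1:
  At s1: □((¬r → s) ∧ ¬s) is false, so ¬□((¬r → s) ∧ ¬s) is true.
    At s1: □((¬r → s) ∧ ¬s) requires (¬r → s) ∧ ¬s at every successor {s1, s3}.
      (¬r → s) ∧ ¬s fails at s1, so □((¬r → s) ∧ ¬s) is false at s1.

Yes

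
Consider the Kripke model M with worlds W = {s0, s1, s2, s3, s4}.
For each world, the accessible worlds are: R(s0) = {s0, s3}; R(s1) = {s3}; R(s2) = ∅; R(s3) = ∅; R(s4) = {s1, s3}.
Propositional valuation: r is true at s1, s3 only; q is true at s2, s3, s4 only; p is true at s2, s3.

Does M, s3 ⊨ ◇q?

No

Recall that ◇ψ holds at a world iff ψ holds at some accessible world.
At s3: no accessible worlds, so ◇q is false.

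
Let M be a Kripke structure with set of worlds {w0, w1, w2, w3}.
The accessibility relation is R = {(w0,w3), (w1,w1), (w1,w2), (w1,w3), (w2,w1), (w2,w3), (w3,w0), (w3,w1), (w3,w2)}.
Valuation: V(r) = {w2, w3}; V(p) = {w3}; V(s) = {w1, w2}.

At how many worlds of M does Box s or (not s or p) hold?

Let φ = Box s or (not s or p). Evaluate φ at each world:
  w0 (successors {w3}): φ is true.
  w1 (successors {w1, w2, w3}): φ is false.
  w2 (successors {w1, w3}): φ is false.
  w3 (successors {w0, w1, w2}): φ is true.
For instance, at w1:
  At w1: Box s is false, not s or p is false, so Box s or (not s or p) is false.
    At w1: Box s requires s at every successor {w1, w2, w3}.
      s fails at w3, so Box s is false at w1.
Satisfying worlds: {w0, w3}

2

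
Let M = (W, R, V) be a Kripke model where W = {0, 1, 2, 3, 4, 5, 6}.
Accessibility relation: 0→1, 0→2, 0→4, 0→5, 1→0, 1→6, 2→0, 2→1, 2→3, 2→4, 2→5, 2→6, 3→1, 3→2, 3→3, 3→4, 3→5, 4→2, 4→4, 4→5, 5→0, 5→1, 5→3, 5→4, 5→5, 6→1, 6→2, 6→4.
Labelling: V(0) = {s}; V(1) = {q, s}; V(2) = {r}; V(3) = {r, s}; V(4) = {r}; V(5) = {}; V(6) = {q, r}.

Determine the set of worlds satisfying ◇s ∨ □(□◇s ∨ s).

Let φ = ◇s ∨ □(□◇s ∨ s). Evaluate φ at each world:
  0 (successors {1, 2, 4, 5}): φ is true.
  1 (successors {0, 6}): φ is true.
  2 (successors {0, 1, 3, 4, 5, 6}): φ is true.
  3 (successors {1, 2, 3, 4, 5}): φ is true.
  4 (successors {2, 4, 5}): φ is false.
  5 (successors {0, 1, 3, 4, 5}): φ is true.
  6 (successors {1, 2, 4}): φ is true.
For instance, at 5:
  At 5: ◇s is true, □(□◇s ∨ s) is false, so ◇s ∨ □(□◇s ∨ s) is true.
    At 5: ◇s requires s at some successor in {0, 1, 3, 4, 5}.
      s holds at 0, so ◇s is true at 5.
    At 5: □(□◇s ∨ s) requires □◇s ∨ s at every successor {0, 1, 3, 4, 5}.
      □◇s ∨ s fails at 4, so □(□◇s ∨ s) is false at 5.
Satisfying worlds: {0, 1, 2, 3, 5, 6}

0, 1, 2, 3, 5, 6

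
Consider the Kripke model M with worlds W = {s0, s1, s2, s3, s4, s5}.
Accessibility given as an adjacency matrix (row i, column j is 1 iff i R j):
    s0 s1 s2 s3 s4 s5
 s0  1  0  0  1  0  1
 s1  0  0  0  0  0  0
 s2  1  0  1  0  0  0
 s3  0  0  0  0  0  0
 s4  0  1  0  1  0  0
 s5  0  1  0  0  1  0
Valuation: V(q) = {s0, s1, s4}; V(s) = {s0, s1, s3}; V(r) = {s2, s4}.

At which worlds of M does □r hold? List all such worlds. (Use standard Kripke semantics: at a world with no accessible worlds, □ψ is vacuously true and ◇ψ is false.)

Let φ = □r. Evaluate φ at each world:
  s0 (successors {s0, s3, s5}): φ is false.
  s1 (successors ∅): φ is true.
  s2 (successors {s0, s2}): φ is false.
  s3 (successors ∅): φ is true.
  s4 (successors {s1, s3}): φ is false.
  s5 (successors {s1, s4}): φ is false.
For instance, at s4:
  At s4: □r requires r at every successor {s1, s3}.
    r fails at s1, so □r is false at s4.
Satisfying worlds: {s1, s3}

s1, s3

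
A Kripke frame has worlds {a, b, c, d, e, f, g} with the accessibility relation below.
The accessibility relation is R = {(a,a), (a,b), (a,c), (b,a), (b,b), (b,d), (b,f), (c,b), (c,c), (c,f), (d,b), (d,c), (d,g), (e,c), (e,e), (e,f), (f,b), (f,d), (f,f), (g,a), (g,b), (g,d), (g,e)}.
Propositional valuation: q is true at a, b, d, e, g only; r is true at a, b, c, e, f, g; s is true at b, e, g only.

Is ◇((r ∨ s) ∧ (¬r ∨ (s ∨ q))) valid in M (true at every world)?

Recall that ◇ψ holds at a world iff ψ holds at some accessible world.
Let φ = ◇((r ∨ s) ∧ (¬r ∨ (s ∨ q))). Evaluate φ at each world:
  a (successors {a, b, c}): φ is true.
  b (successors {a, b, d, f}): φ is true.
  c (successors {b, c, f}): φ is true.
  d (successors {b, c, g}): φ is true.
  e (successors {c, e, f}): φ is true.
  f (successors {b, d, f}): φ is true.
  g (successors {a, b, d, e}): φ is true.
For instance, at a:
  At a: ◇((r ∨ s) ∧ (¬r ∨ (s ∨ q))) requires (r ∨ s) ∧ (¬r ∨ (s ∨ q)) at some successor in {a, b, c}.
    (r ∨ s) ∧ (¬r ∨ (s ∨ q)) holds at a, so ◇((r ∨ s) ∧ (¬r ∨ (s ∨ q))) is true at a.

Yes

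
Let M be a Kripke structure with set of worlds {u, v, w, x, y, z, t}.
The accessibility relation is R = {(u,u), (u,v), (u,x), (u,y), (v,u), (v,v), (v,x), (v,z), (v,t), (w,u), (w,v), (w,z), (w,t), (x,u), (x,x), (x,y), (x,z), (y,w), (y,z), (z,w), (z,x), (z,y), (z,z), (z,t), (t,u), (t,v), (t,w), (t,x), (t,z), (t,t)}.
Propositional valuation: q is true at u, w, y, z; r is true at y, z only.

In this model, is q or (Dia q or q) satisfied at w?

At w: q is true, Dia q or q is true, so q or (Dia q or q) is true.
  At w: Dia q is true, q is true, so Dia q or q is true.
    At w: Dia q requires q at some successor in {u, v, z, t}.
      q holds at u, so Dia q is true at w.

Yes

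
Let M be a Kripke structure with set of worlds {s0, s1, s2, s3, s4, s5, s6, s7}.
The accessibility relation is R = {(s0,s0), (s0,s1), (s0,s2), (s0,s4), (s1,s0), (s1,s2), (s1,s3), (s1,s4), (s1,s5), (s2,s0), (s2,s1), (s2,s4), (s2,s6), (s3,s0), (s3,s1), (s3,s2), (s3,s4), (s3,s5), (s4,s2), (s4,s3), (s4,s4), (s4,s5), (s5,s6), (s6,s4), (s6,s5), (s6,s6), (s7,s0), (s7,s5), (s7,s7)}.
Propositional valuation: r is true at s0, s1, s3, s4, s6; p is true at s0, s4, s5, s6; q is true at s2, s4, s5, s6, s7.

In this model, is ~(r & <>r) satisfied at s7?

At s7: r & <>r is false, so ~(r & <>r) is true.
  At s7: r is false, <>r is true, so r & <>r is false.
    At s7: <>r requires r at some successor in {s0, s5, s7}.
      r holds at s0, so <>r is true at s7.

Yes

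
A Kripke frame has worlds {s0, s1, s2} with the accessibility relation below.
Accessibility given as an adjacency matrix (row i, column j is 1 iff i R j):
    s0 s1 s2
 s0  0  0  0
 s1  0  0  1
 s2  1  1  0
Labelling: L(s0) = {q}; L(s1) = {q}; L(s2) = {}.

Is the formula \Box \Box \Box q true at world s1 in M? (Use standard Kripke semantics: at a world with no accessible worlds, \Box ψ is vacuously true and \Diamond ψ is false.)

No

Recall that \Box ψ holds at a world iff ψ holds at every accessible world, and \Diamond ψ holds iff ψ holds at some accessible world.
At s1: \Box \Box \Box q requires \Box \Box q at every successor {s2}.
  \Box \Box q fails at s2, so \Box \Box \Box q is false at s1.
    At s2: \Box \Box q requires \Box q at every successor {s0, s1}.
      \Box q fails at s1, so \Box \Box q is false at s2.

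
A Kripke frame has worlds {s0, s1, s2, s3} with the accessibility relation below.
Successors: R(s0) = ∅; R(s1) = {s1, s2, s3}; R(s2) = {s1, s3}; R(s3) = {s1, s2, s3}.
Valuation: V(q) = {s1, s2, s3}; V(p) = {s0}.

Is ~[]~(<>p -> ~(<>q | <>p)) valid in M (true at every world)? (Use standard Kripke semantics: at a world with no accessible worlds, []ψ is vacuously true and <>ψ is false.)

Let φ = ~[]~(<>p -> ~(<>q | <>p)). Evaluate φ at each world:
  s0 (successors ∅): φ is false.
  s1 (successors {s1, s2, s3}): φ is true.
  s2 (successors {s1, s3}): φ is true.
  s3 (successors {s1, s2, s3}): φ is true.
Detail at s0 (counterexample):
  At s0: []~(<>p -> ~(<>q | <>p)) is true, so ~[]~(<>p -> ~(<>q | <>p)) is false.
    At s0: no accessible worlds, so []~(<>p -> ~(<>q | <>p)) holds vacuously.

No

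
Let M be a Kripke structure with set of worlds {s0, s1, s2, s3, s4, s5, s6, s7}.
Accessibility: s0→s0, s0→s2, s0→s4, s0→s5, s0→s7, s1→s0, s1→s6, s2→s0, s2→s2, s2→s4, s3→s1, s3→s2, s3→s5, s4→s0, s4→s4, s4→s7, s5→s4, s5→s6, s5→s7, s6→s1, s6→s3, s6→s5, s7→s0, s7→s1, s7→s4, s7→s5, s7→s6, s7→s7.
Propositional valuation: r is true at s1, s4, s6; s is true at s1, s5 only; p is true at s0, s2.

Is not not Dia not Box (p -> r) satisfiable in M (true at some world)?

Let φ = not not Dia not Box (p -> r). Evaluate φ at each world:
  s0 (successors {s0, s2, s4, s5, s7}): φ is true.
  s1 (successors {s0, s6}): φ is true.
  s2 (successors {s0, s2, s4}): φ is true.
  s3 (successors {s1, s2, s5}): φ is true.
  s4 (successors {s0, s4, s7}): φ is true.
  s5 (successors {s4, s6, s7}): φ is true.
  s6 (successors {s1, s3, s5}): φ is true.
  s7 (successors {s0, s1, s4, s5, s6, s7}): φ is true.
Detail at s0 (witness):
  At s0: not Dia not Box (p -> r) is false, so not not Dia not Box (p -> r) is true.
    At s0: Dia not Box (p -> r) is true, so not Dia not Box (p -> r) is false.
      At s0: Dia not Box (p -> r) requires not Box (p -> r) at some successor in {s0, s2, s4, s5, s7}.
        not Box (p -> r) holds at s0, so Dia not Box (p -> r) is true at s0.

Yes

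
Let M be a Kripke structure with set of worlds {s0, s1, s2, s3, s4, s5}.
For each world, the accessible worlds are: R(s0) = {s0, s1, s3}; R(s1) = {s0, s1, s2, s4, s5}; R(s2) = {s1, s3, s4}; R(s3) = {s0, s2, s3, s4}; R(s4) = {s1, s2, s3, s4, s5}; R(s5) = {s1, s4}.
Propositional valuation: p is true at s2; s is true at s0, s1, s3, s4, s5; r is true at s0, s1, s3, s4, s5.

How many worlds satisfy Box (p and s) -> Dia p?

Recall that Box ψ holds at a world iff ψ holds at every accessible world, and Dia ψ holds iff ψ holds at some accessible world.
Let φ = Box (p and s) -> Dia p. Evaluate φ at each world:
  s0 (successors {s0, s1, s3}): φ is true.
  s1 (successors {s0, s1, s2, s4, s5}): φ is true.
  s2 (successors {s1, s3, s4}): φ is true.
  s3 (successors {s0, s2, s3, s4}): φ is true.
  s4 (successors {s1, s2, s3, s4, s5}): φ is true.
  s5 (successors {s1, s4}): φ is true.
For instance, at s4:
  At s4: Box (p and s) is false, Dia p is true, so Box (p and s) -> Dia p is true.
    At s4: Box (p and s) requires p and s at every successor {s1, s2, s3, s4, s5}.
      p and s fails at s1, so Box (p and s) is false at s4.
    At s4: Dia p requires p at some successor in {s1, s2, s3, s4, s5}.
      p holds at s2, so Dia p is true at s4.
Satisfying worlds: {s0, s1, s2, s3, s4, s5}

6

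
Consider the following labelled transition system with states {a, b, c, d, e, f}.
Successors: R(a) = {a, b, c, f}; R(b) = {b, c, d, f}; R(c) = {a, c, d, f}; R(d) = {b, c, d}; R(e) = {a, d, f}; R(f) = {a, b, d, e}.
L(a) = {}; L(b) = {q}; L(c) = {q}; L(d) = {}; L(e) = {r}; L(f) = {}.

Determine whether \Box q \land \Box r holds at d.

No

Recall that \Box ψ holds at a world iff ψ holds at every accessible world, and \Diamond ψ holds iff ψ holds at some accessible world.
At d: \Box q is false, \Box r is false, so \Box q \land \Box r is false.
  At d: \Box q requires q at every successor {b, c, d}.
    q fails at d, so \Box q is false at d.
  At d: \Box r requires r at every successor {b, c, d}.
    r fails at b, so \Box r is false at d.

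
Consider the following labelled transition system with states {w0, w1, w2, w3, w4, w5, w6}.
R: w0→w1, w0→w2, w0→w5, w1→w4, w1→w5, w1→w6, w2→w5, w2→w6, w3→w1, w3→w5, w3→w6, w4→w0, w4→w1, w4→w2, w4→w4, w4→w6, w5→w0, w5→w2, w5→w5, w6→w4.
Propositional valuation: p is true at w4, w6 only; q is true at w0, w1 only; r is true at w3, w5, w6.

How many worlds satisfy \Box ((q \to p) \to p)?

Let φ = \Box ((q \to p) \to p). Evaluate φ at each world:
  w0 (successors {w1, w2, w5}): φ is false.
  w1 (successors {w4, w5, w6}): φ is false.
  w2 (successors {w5, w6}): φ is false.
  w3 (successors {w1, w5, w6}): φ is false.
  w4 (successors {w0, w1, w2, w4, w6}): φ is false.
  w5 (successors {w0, w2, w5}): φ is false.
  w6 (successors {w4}): φ is true.
For instance, at w2:
  At w2: \Box ((q \to p) \to p) requires (q \to p) \to p at every successor {w5, w6}.
    (q \to p) \to p fails at w5, so \Box ((q \to p) \to p) is false at w2.
Satisfying worlds: {w6}

1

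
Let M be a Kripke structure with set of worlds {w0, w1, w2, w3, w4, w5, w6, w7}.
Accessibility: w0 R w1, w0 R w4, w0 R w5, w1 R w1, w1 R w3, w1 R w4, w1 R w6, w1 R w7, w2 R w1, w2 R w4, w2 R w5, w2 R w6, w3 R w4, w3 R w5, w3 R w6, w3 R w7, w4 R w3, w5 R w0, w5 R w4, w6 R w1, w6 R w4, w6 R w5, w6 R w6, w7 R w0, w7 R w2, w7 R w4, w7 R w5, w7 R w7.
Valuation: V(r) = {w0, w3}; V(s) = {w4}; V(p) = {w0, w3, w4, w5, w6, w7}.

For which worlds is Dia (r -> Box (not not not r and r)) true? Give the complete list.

Let φ = Dia (r -> Box (not not not r and r)). Evaluate φ at each world:
  w0 (successors {w1, w4, w5}): φ is true.
  w1 (successors {w1, w3, w4, w6, w7}): φ is true.
  w2 (successors {w1, w4, w5, w6}): φ is true.
  w3 (successors {w4, w5, w6, w7}): φ is true.
  w4 (successors {w3}): φ is false.
  w5 (successors {w0, w4}): φ is true.
  w6 (successors {w1, w4, w5, w6}): φ is true.
  w7 (successors {w0, w2, w4, w5, w7}): φ is true.
For instance, at w2:
  At w2: Dia (r -> Box (not not not r and r)) requires r -> Box (not not not r and r) at some successor in {w1, w4, w5, w6}.
    r -> Box (not not not r and r) holds at w1, so Dia (r -> Box (not not not r and r)) is true at w2.
      At w1: r is false, Box (not not not r and r) is false, so r -> Box (not not not r and r) is true.
Satisfying worlds: {w0, w1, w2, w3, w5, w6, w7}

w0, w1, w2, w3, w5, w6, w7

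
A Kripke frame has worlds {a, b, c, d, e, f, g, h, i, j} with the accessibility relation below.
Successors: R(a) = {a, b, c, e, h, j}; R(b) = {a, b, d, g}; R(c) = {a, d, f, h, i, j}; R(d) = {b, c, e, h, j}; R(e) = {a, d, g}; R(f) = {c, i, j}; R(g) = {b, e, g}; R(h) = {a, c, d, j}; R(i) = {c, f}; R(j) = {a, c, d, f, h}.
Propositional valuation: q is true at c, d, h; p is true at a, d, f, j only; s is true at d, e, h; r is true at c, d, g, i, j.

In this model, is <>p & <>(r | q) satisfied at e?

Yes

Recall that <>ψ holds at a world iff ψ holds at some accessible world.
At e: <>p is true, <>(r | q) is true, so <>p & <>(r | q) is true.
  At e: <>p requires p at some successor in {a, d, g}.
    p holds at a, so <>p is true at e.
  At e: <>(r | q) requires r | q at some successor in {a, d, g}.
    r | q holds at d, so <>(r | q) is true at e.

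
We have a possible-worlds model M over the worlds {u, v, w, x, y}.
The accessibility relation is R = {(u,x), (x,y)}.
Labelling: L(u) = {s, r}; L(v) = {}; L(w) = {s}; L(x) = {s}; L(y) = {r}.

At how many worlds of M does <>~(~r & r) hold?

Let φ = <>~(~r & r). Evaluate φ at each world:
  u (successors {x}): φ is true.
  v (successors ∅): φ is false.
  w (successors ∅): φ is false.
  x (successors {y}): φ is true.
  y (successors ∅): φ is false.
For instance, at u:
  At u: <>~(~r & r) requires ~(~r & r) at some successor in {x}.
    ~(~r & r) holds at x, so <>~(~r & r) is true at u.
Satisfying worlds: {u, x}

2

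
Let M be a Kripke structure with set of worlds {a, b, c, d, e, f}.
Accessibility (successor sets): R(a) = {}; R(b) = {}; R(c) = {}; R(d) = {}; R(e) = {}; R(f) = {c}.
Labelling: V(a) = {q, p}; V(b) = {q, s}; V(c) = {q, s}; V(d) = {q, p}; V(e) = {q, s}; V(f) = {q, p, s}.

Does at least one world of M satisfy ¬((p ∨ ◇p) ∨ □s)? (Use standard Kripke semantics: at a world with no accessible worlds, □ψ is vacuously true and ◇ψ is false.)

No

Recall that □ψ holds at a world iff ψ holds at every accessible world, and ◇ψ holds iff ψ holds at some accessible world.
Let φ = ¬((p ∨ ◇p) ∨ □s). Evaluate φ at each world:
  a (successors ∅): φ is false.
  b (successors ∅): φ is false.
  c (successors ∅): φ is false.
  d (successors ∅): φ is false.
  e (successors ∅): φ is false.
  f (successors {c}): φ is false.
For instance, at f:
  At f: (p ∨ ◇p) ∨ □s is true, so ¬((p ∨ ◇p) ∨ □s) is false.
    At f: p ∨ ◇p is true, □s is true, so (p ∨ ◇p) ∨ □s is true.
      At f: p is true, ◇p is false, so p ∨ ◇p is true.
      At f: □s requires s at every successor {c}.
        At c: s is true.
      So □s is true at f.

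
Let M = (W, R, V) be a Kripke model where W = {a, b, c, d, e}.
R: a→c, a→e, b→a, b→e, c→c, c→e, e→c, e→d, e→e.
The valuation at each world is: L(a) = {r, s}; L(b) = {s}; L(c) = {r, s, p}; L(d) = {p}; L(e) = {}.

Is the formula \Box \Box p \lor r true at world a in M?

Yes

Recall that \Box ψ holds at a world iff ψ holds at every accessible world, and \Diamond ψ holds iff ψ holds at some accessible world.
At a: \Box \Box p is false, r is true, so \Box \Box p \lor r is true.
  At a: \Box \Box p requires \Box p at every successor {c, e}.
    \Box p fails at c, so \Box \Box p is false at a.
      At c: \Box p requires p at every successor {c, e}.
        p fails at e, so \Box p is false at c.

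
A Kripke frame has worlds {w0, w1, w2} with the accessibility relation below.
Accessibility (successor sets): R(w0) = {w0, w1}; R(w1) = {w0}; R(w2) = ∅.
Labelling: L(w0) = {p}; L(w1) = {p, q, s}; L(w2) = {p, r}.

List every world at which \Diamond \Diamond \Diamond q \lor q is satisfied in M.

Let φ = \Diamond \Diamond \Diamond q \lor q. Evaluate φ at each world:
  w0 (successors {w0, w1}): φ is true.
  w1 (successors {w0}): φ is true.
  w2 (successors ∅): φ is false.
For instance, at w1:
  At w1: \Diamond \Diamond \Diamond q is true, q is true, so \Diamond \Diamond \Diamond q \lor q is true.
    At w1: \Diamond \Diamond \Diamond q requires \Diamond \Diamond q at some successor in {w0}.
      \Diamond \Diamond q holds at w0, so \Diamond \Diamond \Diamond q is true at w1.
Satisfying worlds: {w0, w1}

w0, w1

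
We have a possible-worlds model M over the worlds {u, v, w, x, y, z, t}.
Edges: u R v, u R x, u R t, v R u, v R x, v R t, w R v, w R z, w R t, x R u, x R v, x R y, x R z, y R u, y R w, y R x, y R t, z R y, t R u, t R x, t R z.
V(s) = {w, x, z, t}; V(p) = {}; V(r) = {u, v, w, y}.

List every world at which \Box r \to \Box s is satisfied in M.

u, v, w, x, y, t

Recall that \Box ψ holds at a world iff ψ holds at every accessible world, and \Diamond ψ holds iff ψ holds at some accessible world.
Let φ = \Box r \to \Box s. Evaluate φ at each world:
  u (successors {v, x, t}): φ is true.
  v (successors {u, x, t}): φ is true.
  w (successors {v, z, t}): φ is true.
  x (successors {u, v, y, z}): φ is true.
  y (successors {u, w, x, t}): φ is true.
  z (successors {y}): φ is false.
  t (successors {u, x, z}): φ is true.
For instance, at w:
  At w: \Box r is false, \Box s is false, so \Box r \to \Box s is true.
    At w: \Box r requires r at every successor {v, z, t}.
      r fails at z, so \Box r is false at w.
    At w: \Box s requires s at every successor {v, z, t}.
      s fails at v, so \Box s is false at w.
Satisfying worlds: {u, v, w, x, y, t}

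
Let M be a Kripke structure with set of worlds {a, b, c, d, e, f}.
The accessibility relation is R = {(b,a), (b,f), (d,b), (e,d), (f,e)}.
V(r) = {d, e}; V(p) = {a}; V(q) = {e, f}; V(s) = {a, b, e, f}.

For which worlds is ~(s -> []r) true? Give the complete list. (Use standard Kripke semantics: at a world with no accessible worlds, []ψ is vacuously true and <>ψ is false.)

Recall that []ψ holds at a world iff ψ holds at every accessible world, and <>ψ holds iff ψ holds at some accessible world.
Let φ = ~(s -> []r). Evaluate φ at each world:
  a (successors ∅): φ is false.
  b (successors {a, f}): φ is true.
  c (successors ∅): φ is false.
  d (successors {b}): φ is false.
  e (successors {d}): φ is false.
  f (successors {e}): φ is false.
For instance, at d:
  At d: s -> []r is true, so ~(s -> []r) is false.
    At d: s is false, []r is false, so s -> []r is true.
      At d: []r requires r at every successor {b}.
        r fails at b, so []r is false at d.
Satisfying worlds: {b}

b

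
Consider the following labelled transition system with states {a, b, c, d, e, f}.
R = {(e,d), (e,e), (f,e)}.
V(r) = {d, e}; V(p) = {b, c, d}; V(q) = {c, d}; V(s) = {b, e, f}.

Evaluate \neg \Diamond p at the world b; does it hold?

At b: \Diamond p is false, so \neg \Diamond p is true.
  At b: no accessible worlds, so \Diamond p is false.

Yes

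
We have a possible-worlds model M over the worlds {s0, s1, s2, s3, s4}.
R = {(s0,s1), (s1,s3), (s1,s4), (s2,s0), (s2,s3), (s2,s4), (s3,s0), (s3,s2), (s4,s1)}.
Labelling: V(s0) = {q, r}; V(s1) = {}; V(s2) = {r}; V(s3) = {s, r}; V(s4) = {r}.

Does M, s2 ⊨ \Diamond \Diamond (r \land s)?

Recall that \Diamond ψ holds at a world iff ψ holds at some accessible world.
At s2: \Diamond \Diamond (r \land s) requires \Diamond (r \land s) at some successor in {s0, s3, s4}.
  At s0: \Diamond (r \land s) is false.
  At s3: \Diamond (r \land s) is false.
  At s4: \Diamond (r \land s) is false.
So \Diamond \Diamond (r \land s) is false at s2.

No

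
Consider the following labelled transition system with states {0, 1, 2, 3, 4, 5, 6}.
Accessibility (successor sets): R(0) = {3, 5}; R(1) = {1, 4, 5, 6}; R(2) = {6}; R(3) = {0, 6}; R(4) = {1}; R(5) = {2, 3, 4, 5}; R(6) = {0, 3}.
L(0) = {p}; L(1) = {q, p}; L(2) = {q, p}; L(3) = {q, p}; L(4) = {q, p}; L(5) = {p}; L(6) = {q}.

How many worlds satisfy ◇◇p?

7

Let φ = ◇◇p. Evaluate φ at each world:
  0 (successors {3, 5}): φ is true.
  1 (successors {1, 4, 5, 6}): φ is true.
  2 (successors {6}): φ is true.
  3 (successors {0, 6}): φ is true.
  4 (successors {1}): φ is true.
  5 (successors {2, 3, 4, 5}): φ is true.
  6 (successors {0, 3}): φ is true.
For instance, at 4:
  At 4: ◇◇p requires ◇p at some successor in {1}.
    ◇p holds at 1, so ◇◇p is true at 4.
      At 1: ◇p requires p at some successor in {1, 4, 5, 6}.
        p holds at 1, so ◇p is true at 1.
Satisfying worlds: {0, 1, 2, 3, 4, 5, 6}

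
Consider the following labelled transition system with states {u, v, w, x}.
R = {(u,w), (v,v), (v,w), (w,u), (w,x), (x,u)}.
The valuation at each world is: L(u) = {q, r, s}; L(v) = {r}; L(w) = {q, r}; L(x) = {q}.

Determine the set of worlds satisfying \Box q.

Let φ = \Box q. Evaluate φ at each world:
  u (successors {w}): φ is true.
  v (successors {v, w}): φ is false.
  w (successors {u, x}): φ is true.
  x (successors {u}): φ is true.
For instance, at w:
  At w: \Box q requires q at every successor {u, x}.
    At u: q is true.
    At x: q is true.
  So \Box q is true at w.
Satisfying worlds: {u, w, x}

u, w, x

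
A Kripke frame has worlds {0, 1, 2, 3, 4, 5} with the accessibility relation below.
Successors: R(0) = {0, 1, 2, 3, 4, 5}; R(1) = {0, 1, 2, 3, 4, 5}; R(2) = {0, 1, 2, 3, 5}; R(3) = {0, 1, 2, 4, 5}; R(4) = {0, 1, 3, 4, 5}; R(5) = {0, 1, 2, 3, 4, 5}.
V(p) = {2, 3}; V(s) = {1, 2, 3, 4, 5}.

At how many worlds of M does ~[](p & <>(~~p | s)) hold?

Let φ = ~[](p & <>(~~p | s)). Evaluate φ at each world:
  0 (successors {0, 1, 2, 3, 4, 5}): φ is true.
  1 (successors {0, 1, 2, 3, 4, 5}): φ is true.
  2 (successors {0, 1, 2, 3, 5}): φ is true.
  3 (successors {0, 1, 2, 4, 5}): φ is true.
  4 (successors {0, 1, 3, 4, 5}): φ is true.
  5 (successors {0, 1, 2, 3, 4, 5}): φ is true.
For instance, at 5:
  At 5: [](p & <>(~~p | s)) is false, so ~[](p & <>(~~p | s)) is true.
    At 5: [](p & <>(~~p | s)) requires p & <>(~~p | s) at every successor {0, 1, 2, 3, 4, 5}.
      p & <>(~~p | s) fails at 0, so [](p & <>(~~p | s)) is false at 5.
Satisfying worlds: {0, 1, 2, 3, 4, 5}

6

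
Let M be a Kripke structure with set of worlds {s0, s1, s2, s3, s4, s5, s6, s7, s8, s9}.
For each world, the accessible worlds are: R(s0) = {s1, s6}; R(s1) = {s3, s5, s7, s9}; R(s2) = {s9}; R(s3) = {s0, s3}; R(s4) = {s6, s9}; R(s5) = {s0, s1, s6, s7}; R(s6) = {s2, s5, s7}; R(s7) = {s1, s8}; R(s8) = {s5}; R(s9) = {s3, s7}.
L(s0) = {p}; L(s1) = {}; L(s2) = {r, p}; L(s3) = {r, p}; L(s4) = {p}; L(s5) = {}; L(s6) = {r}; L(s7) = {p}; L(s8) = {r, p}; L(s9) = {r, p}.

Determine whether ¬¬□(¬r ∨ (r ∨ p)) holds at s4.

Yes

Recall that □ψ holds at a world iff ψ holds at every accessible world, and ◇ψ holds iff ψ holds at some accessible world.
At s4: ¬□(¬r ∨ (r ∨ p)) is false, so ¬¬□(¬r ∨ (r ∨ p)) is true.
  At s4: □(¬r ∨ (r ∨ p)) is true, so ¬□(¬r ∨ (r ∨ p)) is false.
    At s4: □(¬r ∨ (r ∨ p)) requires ¬r ∨ (r ∨ p) at every successor {s6, s9}.
      At s6: ¬r ∨ (r ∨ p) is true.
      At s9: ¬r ∨ (r ∨ p) is true.
    So □(¬r ∨ (r ∨ p)) is true at s4.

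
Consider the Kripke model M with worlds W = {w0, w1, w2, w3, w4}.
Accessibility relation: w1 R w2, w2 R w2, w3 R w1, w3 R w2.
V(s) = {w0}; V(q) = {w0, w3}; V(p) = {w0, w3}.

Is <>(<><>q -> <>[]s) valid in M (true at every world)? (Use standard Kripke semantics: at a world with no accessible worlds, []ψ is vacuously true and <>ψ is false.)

No

Let φ = <>(<><>q -> <>[]s). Evaluate φ at each world:
  w0 (successors ∅): φ is false.
  w1 (successors {w2}): φ is true.
  w2 (successors {w2}): φ is true.
  w3 (successors {w1, w2}): φ is true.
  w4 (successors ∅): φ is false.
Detail at w0 (counterexample):
  At w0: no accessible worlds, so <>(<><>q -> <>[]s) is false.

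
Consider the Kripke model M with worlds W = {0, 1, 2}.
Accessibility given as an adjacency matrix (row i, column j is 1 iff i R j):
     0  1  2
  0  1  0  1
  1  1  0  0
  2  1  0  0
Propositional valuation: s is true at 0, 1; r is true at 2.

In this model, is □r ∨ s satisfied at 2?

No

At 2: □r is false, s is false, so □r ∨ s is false.
  At 2: □r requires r at every successor {0}.
    r fails at 0, so □r is false at 2.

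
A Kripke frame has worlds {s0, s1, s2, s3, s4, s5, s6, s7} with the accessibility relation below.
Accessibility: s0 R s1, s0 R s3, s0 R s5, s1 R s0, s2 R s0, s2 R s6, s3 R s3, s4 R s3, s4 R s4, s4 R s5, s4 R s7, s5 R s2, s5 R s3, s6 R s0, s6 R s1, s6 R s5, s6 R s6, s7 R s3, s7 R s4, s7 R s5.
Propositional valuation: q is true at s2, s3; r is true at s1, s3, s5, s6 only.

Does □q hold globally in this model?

No

Let φ = □q. Evaluate φ at each world:
  s0 (successors {s1, s3, s5}): φ is false.
  s1 (successors {s0}): φ is false.
  s2 (successors {s0, s6}): φ is false.
  s3 (successors {s3}): φ is true.
  s4 (successors {s3, s4, s5, s7}): φ is false.
  s5 (successors {s2, s3}): φ is true.
  s6 (successors {s0, s1, s5, s6}): φ is false.
  s7 (successors {s3, s4, s5}): φ is false.
Detail at s0 (counterexample):
  At s0: □q requires q at every successor {s1, s3, s5}.
    q fails at s1, so □q is false at s0.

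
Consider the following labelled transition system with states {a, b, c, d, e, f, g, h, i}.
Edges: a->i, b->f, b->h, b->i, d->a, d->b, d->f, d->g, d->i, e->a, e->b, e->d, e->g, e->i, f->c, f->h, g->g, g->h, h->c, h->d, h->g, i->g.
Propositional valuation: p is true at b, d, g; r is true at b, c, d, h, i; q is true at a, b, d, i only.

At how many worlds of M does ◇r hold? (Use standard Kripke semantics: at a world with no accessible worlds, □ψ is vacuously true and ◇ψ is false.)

7

Let φ = ◇r. Evaluate φ at each world:
  a (successors {i}): φ is true.
  b (successors {f, h, i}): φ is true.
  c (successors ∅): φ is false.
  d (successors {a, b, f, g, i}): φ is true.
  e (successors {a, b, d, g, i}): φ is true.
  f (successors {c, h}): φ is true.
  g (successors {g, h}): φ is true.
  h (successors {c, d, g}): φ is true.
  i (successors {g}): φ is false.
For instance, at d:
  At d: ◇r requires r at some successor in {a, b, f, g, i}.
    r holds at b, so ◇r is true at d.
Satisfying worlds: {a, b, d, e, f, g, h}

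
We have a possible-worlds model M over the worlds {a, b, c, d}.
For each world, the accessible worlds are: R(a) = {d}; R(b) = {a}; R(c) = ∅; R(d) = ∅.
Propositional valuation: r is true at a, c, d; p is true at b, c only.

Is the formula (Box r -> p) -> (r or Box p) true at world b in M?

At b: Box r -> p is true, r or Box p is false, so (Box r -> p) -> (r or Box p) is false.
  At b: Box r is true, p is true, so Box r -> p is true.
    At b: Box r requires r at every successor {a}.
      At a: r is true.
    So Box r is true at b.
  At b: r is false, Box p is false, so r or Box p is false.
    At b: Box p requires p at every successor {a}.
      p fails at a, so Box p is false at b.

No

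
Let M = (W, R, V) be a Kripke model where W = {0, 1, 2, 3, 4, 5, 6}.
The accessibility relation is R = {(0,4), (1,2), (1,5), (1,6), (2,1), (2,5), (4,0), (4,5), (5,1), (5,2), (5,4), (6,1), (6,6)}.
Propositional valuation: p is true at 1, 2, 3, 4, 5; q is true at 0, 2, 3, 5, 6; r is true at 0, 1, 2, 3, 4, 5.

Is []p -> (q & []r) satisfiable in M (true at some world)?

Recall that []ψ holds at a world iff ψ holds at every accessible world, and <>ψ holds iff ψ holds at some accessible world.
Let φ = []p -> (q & []r). Evaluate φ at each world:
  0 (successors {4}): φ is true.
  1 (successors {2, 5, 6}): φ is true.
  2 (successors {1, 5}): φ is true.
  3 (successors ∅): φ is true.
  4 (successors {0, 5}): φ is true.
  5 (successors {1, 2, 4}): φ is true.
  6 (successors {1, 6}): φ is true.
Detail at 0 (witness):
  At 0: []p is true, q & []r is true, so []p -> (q & []r) is true.
    At 0: []p requires p at every successor {4}.
      At 4: p is true.
    So []p is true at 0.
    At 0: q is true, []r is true, so q & []r is true.
      At 0: []r requires r at every successor {4}.
        At 4: r is true.
      So []r is true at 0.

Yes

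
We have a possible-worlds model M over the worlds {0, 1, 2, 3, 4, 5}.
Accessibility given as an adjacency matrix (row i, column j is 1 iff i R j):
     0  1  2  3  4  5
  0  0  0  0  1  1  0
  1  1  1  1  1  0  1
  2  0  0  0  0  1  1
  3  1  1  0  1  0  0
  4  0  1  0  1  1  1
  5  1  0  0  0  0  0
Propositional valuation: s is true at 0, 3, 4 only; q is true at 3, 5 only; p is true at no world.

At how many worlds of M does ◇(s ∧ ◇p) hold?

0

Recall that ◇ψ holds at a world iff ψ holds at some accessible world.
Let φ = ◇(s ∧ ◇p). Evaluate φ at each world:
  0 (successors {3, 4}): φ is false.
  1 (successors {0, 1, 2, 3, 5}): φ is false.
  2 (successors {4, 5}): φ is false.
  3 (successors {0, 1, 3}): φ is false.
  4 (successors {1, 3, 4, 5}): φ is false.
  5 (successors {0}): φ is false.
For instance, at 1:
  At 1: ◇(s ∧ ◇p) requires s ∧ ◇p at some successor in {0, 1, 2, 3, 5}.
    At 0: s ∧ ◇p is false.
    At 1: s ∧ ◇p is false.
    At 2: s ∧ ◇p is false.
    At 3: s ∧ ◇p is false.
    At 5: s ∧ ◇p is false.
  So ◇(s ∧ ◇p) is false at 1.
Satisfying worlds: none.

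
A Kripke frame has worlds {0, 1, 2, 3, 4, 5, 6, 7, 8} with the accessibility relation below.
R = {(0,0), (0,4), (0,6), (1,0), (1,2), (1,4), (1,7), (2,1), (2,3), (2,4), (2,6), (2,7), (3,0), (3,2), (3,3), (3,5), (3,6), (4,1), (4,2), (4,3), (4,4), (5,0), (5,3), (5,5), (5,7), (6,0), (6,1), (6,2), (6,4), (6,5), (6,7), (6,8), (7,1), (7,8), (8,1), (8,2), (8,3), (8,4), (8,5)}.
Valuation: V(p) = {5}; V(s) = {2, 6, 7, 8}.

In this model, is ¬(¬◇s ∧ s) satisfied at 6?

Yes

At 6: ¬◇s ∧ s is false, so ¬(¬◇s ∧ s) is true.
  At 6: ¬◇s is false, s is true, so ¬◇s ∧ s is false.
    At 6: ◇s is true, so ¬◇s is false.
      At 6: ◇s requires s at some successor in {0, 1, 2, 4, 5, 7, 8}.
        s holds at 2, so ◇s is true at 6.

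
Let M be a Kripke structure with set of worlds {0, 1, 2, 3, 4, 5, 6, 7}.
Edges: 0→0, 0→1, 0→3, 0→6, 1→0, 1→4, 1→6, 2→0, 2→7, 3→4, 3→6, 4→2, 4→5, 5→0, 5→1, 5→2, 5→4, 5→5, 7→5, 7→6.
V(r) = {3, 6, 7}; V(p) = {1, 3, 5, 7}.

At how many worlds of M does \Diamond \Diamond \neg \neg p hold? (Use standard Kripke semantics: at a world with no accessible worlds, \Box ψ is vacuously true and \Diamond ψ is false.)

Let φ = \Diamond \Diamond \neg \neg p. Evaluate φ at each world:
  0 (successors {0, 1, 3, 6}): φ is true.
  1 (successors {0, 4, 6}): φ is true.
  2 (successors {0, 7}): φ is true.
  3 (successors {4, 6}): φ is true.
  4 (successors {2, 5}): φ is true.
  5 (successors {0, 1, 2, 4, 5}): φ is true.
  6 (successors ∅): φ is false.
  7 (successors {5, 6}): φ is true.
For instance, at 5:
  At 5: \Diamond \Diamond \neg \neg p requires \Diamond \neg \neg p at some successor in {0, 1, 2, 4, 5}.
    \Diamond \neg \neg p holds at 0, so \Diamond \Diamond \neg \neg p is true at 5.
      At 0: \Diamond \neg \neg p requires \neg \neg p at some successor in {0, 1, 3, 6}.
        \neg \neg p holds at 1, so \Diamond \neg \neg p is true at 0.
Satisfying worlds: {0, 1, 2, 3, 4, 5, 7}

7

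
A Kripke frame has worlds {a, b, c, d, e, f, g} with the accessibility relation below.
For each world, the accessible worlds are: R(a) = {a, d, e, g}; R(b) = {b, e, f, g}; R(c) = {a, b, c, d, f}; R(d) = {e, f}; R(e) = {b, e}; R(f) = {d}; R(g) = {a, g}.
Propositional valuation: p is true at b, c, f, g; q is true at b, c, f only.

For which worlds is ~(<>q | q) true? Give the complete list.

Let φ = ~(<>q | q). Evaluate φ at each world:
  a (successors {a, d, e, g}): φ is true.
  b (successors {b, e, f, g}): φ is false.
  c (successors {a, b, c, d, f}): φ is false.
  d (successors {e, f}): φ is false.
  e (successors {b, e}): φ is false.
  f (successors {d}): φ is false.
  g (successors {a, g}): φ is true.
For instance, at b:
  At b: <>q | q is true, so ~(<>q | q) is false.
    At b: <>q is true, q is true, so <>q | q is true.
      At b: <>q requires q at some successor in {b, e, f, g}.
        q holds at b, so <>q is true at b.
Satisfying worlds: {a, g}

a, g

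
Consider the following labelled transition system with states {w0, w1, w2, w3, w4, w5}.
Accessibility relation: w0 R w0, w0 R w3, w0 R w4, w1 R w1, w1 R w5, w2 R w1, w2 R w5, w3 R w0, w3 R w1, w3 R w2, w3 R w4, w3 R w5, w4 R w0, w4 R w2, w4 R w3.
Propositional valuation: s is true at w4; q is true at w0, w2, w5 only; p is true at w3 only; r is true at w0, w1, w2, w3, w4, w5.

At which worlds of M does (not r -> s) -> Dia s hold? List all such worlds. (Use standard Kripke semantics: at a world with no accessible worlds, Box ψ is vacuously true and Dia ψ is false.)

Let φ = (not r -> s) -> Dia s. Evaluate φ at each world:
  w0 (successors {w0, w3, w4}): φ is true.
  w1 (successors {w1, w5}): φ is false.
  w2 (successors {w1, w5}): φ is false.
  w3 (successors {w0, w1, w2, w4, w5}): φ is true.
  w4 (successors {w0, w2, w3}): φ is false.
  w5 (successors ∅): φ is false.
For instance, at w1:
  At w1: not r -> s is true, Dia s is false, so (not r -> s) -> Dia s is false.
    At w1: Dia s requires s at some successor in {w1, w5}.
      At w1: s is false.
      At w5: s is false.
    So Dia s is false at w1.
Satisfying worlds: {w0, w3}

w0, w3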